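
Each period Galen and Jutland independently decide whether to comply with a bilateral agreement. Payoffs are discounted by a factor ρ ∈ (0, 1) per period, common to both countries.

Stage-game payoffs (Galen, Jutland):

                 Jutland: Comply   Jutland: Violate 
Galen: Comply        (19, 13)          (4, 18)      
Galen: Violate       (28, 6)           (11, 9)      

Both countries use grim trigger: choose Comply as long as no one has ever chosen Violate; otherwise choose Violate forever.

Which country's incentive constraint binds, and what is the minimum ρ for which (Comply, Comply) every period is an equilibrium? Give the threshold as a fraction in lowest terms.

Jutland; ρ ≥ 5/9

For Galen: deviation gain 28−19 = 9, per-period punishment loss 19−11 = 8. IC gives ρ ≥ 9/17.
For Jutland: gain 5, loss 4 per period, so ρ ≥ 5/9.
The tighter constraint is Jutland's, so cooperation needs ρ ≥ 5/9.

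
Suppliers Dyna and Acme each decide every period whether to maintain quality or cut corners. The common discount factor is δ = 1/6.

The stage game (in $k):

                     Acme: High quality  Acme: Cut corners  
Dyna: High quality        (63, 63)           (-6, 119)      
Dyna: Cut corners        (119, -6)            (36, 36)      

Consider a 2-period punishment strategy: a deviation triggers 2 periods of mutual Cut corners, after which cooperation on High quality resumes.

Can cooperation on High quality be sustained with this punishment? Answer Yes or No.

IC: δ+…+δ^2 ≥ (119−63)/(63−36) = 56/27.
At δ = 1/6: partial sum = 0.1944 < 2.0741. Cooperation not sustainable.

No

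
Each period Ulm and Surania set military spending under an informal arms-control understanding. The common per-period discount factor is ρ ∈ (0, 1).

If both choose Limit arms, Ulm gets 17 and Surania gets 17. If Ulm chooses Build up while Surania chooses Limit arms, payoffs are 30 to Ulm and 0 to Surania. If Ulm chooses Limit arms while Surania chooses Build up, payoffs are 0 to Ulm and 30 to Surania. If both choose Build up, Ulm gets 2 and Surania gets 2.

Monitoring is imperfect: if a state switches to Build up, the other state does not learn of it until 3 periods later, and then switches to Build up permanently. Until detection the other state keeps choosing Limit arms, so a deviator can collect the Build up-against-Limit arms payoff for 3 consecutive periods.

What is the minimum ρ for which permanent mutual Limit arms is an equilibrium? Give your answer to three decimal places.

The best deviation is to choose Build up for all 3 undetected periods, earning 30 each, then 2 forever once detected.
Deviation value: 30(1−ρ^3)/(1−ρ) + 2ρ^3/(1−ρ); cooperation value: 17/(1−ρ).
IC: 17 ≥ 30(1−ρ^3) + 2ρ^3 = 30 − 28ρ^3.
So ρ^3 ≥ 13/28, giving ρ ≥ (13/28)^(1/3) ≈ 0.774.

0.774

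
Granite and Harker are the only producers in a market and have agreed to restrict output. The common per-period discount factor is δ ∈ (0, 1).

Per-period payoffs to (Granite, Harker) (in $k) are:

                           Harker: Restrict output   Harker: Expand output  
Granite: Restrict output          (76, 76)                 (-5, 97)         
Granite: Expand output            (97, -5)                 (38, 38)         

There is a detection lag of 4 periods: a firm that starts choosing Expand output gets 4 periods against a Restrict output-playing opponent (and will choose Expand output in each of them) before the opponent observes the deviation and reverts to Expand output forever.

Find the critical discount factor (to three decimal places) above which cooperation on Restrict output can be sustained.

0.772

Deviating for the 4 undetected periods gains 97−76 = 21 per period over cooperation, then loses 76−38 = 38 per period forever once punishment starts.
Gain: 21(1 + δ + … + δ^3); loss: 38·δ^4/(1−δ).
No profitable deviation ⇔ 21(1−δ^4) ≤ 38·δ^4, i.e. δ^4 ≥ 21/(21+38) = 21/59.
Hence δ ≥ (21/59)^(1/4) ≈ 0.772.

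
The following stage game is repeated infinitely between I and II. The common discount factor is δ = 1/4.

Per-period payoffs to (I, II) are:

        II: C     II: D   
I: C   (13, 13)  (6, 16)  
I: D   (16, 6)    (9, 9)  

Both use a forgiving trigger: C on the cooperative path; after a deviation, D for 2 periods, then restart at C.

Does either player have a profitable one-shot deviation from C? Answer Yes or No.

Yes

Comparing payoff streams over the 3 periods until play realigns: cooperate → 13(1+δ+…+δ^2); deviate → 16 + 9(δ+…+δ^2).
Cooperation is sustained iff (13−9)(δ+…+δ^2) ≥ 16−13.
δ+…+δ^2 = 1/4·(1−(1/4)^2)/(1−1/4) = 0.3125, and (16−13)/(13−9) = 0.7500.
0.3125 < 0.7500, so cooperation is not sustainable.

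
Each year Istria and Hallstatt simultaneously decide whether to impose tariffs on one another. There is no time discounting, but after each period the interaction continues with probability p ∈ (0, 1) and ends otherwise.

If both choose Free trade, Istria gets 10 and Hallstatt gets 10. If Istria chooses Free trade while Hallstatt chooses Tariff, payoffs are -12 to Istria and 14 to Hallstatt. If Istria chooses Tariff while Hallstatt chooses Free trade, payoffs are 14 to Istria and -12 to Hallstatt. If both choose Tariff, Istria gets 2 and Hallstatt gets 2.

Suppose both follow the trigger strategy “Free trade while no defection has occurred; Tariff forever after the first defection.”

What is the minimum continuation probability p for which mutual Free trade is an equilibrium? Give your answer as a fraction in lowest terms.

With no time discounting, the continuation probability p plays the role of the discount factor.
Grim-trigger IC: 10/(1−p) ≥ 14 + 2p/(1−p) ⇒ p ≥ (14−10)/(14−2) = 1/3.

1/3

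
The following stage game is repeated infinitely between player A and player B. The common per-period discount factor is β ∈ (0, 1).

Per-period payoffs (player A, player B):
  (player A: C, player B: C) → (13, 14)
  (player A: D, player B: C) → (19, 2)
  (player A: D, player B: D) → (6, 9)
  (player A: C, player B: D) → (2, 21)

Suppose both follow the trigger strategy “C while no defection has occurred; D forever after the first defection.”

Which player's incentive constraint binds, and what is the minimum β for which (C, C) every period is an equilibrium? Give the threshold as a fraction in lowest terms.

player B; β ≥ 7/12

player A: cooperation gives 13 each period; deviation gives 19 once then 6 forever.
  13/(1−β) ≥ 19 + 6β/(1−β) ⇒ β ≥ 6/13.
player B: cooperation gives 14 each period; deviation gives 21 once then 9 forever.
  β ≥ 7/12.
Both must hold, so the binding constraint is player B's: β ≥ 7/12.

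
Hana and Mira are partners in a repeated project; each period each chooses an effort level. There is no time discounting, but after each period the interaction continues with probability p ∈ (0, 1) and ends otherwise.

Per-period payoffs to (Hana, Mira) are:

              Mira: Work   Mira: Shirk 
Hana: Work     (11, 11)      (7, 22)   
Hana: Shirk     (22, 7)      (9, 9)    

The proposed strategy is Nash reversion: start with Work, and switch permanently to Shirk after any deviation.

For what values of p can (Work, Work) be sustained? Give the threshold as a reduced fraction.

With no time discounting, the continuation probability p plays the role of the discount factor.
Grim-trigger IC: 11/(1−p) ≥ 22 + 9p/(1−p) ⇒ p ≥ (22−11)/(22−9) = 11/13.

11/13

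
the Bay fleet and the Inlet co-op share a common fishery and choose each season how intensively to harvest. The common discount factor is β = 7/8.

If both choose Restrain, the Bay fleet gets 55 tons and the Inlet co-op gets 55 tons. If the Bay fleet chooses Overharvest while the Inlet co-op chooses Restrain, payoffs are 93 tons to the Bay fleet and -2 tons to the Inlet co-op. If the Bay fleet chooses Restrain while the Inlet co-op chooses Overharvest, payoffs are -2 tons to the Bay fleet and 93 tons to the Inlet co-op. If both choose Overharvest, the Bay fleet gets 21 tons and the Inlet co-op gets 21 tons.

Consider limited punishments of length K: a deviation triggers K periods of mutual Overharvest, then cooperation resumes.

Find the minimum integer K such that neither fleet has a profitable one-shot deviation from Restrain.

No profitable deviation requires (55−21)(β+…+β^K) ≥ 93−55, i.e. β+…+β^K ≥ 19/17 ≈ 1.1176.
With β = 7/8, the partial sums are K=1: 0.8750, K=2: 1.6406.
K = 2 is the first length at which the sum reaches 1.1176.

2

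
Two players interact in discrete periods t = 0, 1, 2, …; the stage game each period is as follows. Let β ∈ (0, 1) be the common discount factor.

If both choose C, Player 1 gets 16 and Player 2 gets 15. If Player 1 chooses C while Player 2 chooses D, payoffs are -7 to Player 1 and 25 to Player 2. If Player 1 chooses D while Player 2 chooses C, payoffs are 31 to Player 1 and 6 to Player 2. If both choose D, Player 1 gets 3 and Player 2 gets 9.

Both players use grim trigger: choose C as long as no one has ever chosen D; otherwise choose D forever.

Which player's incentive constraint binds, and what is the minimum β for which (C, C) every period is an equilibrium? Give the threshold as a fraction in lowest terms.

Player 1's threshold: (31−16)/(31−3) = 15/28.
Player 2's threshold: (25−15)/(25−9) = 5/8.
15/28 < 5/8, so Player 2 binds and β* = 5/8.

Player 2; β ≥ 5/8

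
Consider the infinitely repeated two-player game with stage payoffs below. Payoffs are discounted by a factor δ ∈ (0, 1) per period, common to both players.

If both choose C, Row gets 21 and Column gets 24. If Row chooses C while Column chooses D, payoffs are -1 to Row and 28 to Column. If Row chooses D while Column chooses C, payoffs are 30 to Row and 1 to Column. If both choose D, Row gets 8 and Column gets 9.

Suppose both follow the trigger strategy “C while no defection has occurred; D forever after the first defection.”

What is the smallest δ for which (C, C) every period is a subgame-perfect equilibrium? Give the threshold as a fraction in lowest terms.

9/22

Row's threshold: (30−21)/(30−8) = 9/22.
Column's threshold: (28−24)/(28−9) = 4/19.
9/22 > 4/19, so Row binds and δ* = 9/22.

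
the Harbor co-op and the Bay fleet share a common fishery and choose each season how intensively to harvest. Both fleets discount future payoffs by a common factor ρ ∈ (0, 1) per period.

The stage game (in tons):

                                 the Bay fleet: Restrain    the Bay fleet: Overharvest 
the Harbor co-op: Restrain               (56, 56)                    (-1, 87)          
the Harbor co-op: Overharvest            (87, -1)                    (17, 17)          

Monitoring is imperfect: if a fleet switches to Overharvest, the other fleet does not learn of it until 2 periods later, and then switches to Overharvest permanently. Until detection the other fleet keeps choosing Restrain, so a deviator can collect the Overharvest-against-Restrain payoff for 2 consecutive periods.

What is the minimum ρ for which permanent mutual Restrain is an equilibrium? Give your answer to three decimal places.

A deviator earns 87 for 2 periods, then 17 forever; cooperating earns 56 forever. Multiplying the IC by (1−ρ):
56 ≥ 87(1−ρ^2) + 17ρ^2, so 70·ρ^2 ≥ 31 and ρ^2 ≥ 31/70.
ρ ≥ (31/70)^(1/2) ≈ 0.665.

0.665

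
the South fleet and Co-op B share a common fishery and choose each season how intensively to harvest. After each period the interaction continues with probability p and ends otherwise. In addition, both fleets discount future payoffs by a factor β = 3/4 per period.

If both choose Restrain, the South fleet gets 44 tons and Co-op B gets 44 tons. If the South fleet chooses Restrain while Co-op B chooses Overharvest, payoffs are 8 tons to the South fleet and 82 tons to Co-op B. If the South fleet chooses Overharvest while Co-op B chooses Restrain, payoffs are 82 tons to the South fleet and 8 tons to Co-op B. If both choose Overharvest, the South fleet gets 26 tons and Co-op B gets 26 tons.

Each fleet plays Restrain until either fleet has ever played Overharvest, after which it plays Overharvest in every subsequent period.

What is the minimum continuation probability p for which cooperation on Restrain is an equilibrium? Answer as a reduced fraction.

Expected continuation weight on next period's payoff is β·p = 3/4·p, which plays the role of the discount factor.
Cooperation requires 3/4·p ≥ (82−44)/(82−26) = 19/28, hence p ≥ 19/21.

19/21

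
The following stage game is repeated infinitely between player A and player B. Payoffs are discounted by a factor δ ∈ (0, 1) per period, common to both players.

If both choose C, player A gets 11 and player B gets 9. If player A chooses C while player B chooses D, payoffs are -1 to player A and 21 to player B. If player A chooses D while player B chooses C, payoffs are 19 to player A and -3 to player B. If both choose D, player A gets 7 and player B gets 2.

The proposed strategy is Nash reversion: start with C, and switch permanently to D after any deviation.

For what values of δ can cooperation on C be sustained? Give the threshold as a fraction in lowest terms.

For player A: deviation gain 19−11 = 8, per-period punishment loss 11−7 = 4. IC gives δ ≥ 8/12 = 2/3.
For player B: gain 12, loss 7 per period, so δ ≥ 12/19.
The tighter constraint is player A's, so cooperation needs δ ≥ 2/3.

2/3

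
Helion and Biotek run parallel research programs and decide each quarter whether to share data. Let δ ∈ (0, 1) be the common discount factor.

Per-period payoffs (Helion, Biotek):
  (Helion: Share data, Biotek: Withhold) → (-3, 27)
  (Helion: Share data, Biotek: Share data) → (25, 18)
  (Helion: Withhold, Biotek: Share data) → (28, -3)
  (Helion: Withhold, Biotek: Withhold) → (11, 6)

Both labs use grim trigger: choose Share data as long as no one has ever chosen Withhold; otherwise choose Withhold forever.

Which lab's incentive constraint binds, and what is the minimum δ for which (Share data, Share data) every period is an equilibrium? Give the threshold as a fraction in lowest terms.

For Helion: deviation gain 28−25 = 3, per-period punishment loss 25−11 = 14. IC gives δ ≥ 3/17.
For Biotek: gain 9, loss 12 per period, so δ ≥ 9/21 = 3/7.
The tighter constraint is Biotek's, so cooperation needs δ ≥ 3/7.

Biotek; δ ≥ 3/7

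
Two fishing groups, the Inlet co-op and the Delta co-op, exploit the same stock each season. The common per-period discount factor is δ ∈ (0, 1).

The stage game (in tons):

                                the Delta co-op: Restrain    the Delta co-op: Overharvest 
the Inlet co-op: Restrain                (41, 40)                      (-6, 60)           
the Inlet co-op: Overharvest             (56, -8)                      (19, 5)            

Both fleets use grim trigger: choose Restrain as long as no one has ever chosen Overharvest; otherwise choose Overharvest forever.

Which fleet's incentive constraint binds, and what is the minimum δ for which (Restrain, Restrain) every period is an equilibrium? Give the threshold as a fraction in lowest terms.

the Inlet co-op; δ ≥ 15/37

For the Inlet co-op: deviation gain 56−41 = 15, per-period punishment loss 41−19 = 22. IC gives δ ≥ 15/37.
For the Delta co-op: gain 20, loss 35 per period, so δ ≥ 20/55 = 4/11.
The tighter constraint is the Inlet co-op's, so cooperation needs δ ≥ 15/37.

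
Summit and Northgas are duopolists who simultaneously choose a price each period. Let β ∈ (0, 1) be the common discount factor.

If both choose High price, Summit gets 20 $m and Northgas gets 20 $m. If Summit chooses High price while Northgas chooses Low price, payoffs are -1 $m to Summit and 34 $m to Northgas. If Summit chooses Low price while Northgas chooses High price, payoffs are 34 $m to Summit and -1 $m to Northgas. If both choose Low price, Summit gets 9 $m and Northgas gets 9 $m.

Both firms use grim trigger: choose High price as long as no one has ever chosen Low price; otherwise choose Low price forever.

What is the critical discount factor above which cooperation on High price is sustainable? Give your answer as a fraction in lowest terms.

One-period gain from deviating is 34 − 20 = 14. The loss is 20 − 9 = 11 in every subsequent period, with present value 11·β/(1−β).
Deviation is unprofitable when 11·β/(1−β) ≥ 14, i.e. β/(1−β) ≥ 14/11.
Equivalently β ≥ 14/(14+11) = 14/25.

14/25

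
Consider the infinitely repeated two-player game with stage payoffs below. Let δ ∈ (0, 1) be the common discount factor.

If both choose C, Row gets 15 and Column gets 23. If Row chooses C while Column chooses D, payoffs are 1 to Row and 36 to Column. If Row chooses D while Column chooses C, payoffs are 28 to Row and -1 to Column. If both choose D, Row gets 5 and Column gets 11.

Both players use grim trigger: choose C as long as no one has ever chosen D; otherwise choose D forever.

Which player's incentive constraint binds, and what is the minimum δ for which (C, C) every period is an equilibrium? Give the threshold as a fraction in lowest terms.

For Row: deviation gain 28−15 = 13, per-period punishment loss 15−5 = 10. IC gives δ ≥ 13/23.
For Column: gain 13, loss 12 per period, so δ ≥ 13/25.
The tighter constraint is Row's, so cooperation needs δ ≥ 13/23.

Row; δ ≥ 13/23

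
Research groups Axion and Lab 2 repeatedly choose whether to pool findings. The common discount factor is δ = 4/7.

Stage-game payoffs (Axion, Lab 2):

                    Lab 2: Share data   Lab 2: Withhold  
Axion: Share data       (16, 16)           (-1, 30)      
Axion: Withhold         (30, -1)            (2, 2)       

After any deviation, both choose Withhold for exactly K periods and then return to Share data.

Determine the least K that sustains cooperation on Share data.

3

No profitable deviation requires (16−2)(δ+…+δ^K) ≥ 30−16, i.e. δ+…+δ^K ≥ 1 ≈ 1.0000.
With δ = 4/7, the partial sums are K=1: 0.5714, K=2: 0.8980, K=3: 1.0845.
K = 3 is the first length at which the sum reaches 1.0000.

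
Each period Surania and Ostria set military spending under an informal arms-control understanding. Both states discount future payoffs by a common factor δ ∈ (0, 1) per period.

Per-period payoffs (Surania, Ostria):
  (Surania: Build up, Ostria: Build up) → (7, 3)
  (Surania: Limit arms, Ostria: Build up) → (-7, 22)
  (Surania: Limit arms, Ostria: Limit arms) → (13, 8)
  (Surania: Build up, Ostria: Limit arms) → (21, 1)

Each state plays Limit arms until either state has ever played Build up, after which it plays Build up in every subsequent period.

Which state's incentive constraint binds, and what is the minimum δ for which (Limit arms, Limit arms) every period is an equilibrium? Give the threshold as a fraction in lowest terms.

Ostria; δ ≥ 14/19

Surania: cooperation gives 13 each period; deviation gives 21 once then 7 forever.
  13/(1−δ) ≥ 21 + 7δ/(1−δ) ⇒ δ ≥ 8/14 = 4/7.
Ostria: cooperation gives 8 each period; deviation gives 22 once then 3 forever.
  δ ≥ 14/19.
Both must hold, so the binding constraint is Ostria's: δ ≥ 14/19.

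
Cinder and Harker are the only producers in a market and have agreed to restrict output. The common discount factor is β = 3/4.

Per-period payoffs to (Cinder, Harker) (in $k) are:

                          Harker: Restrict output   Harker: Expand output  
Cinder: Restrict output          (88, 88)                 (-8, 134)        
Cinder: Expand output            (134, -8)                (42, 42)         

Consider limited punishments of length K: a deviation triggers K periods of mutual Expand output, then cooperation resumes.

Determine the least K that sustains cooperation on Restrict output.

2

Need Σ_{k=1}^{K} β^k ≥ (134−88)/(88−42) = 1.0000 at β = 3/4.
At K = 1 the sum is 0.7500 < 1.0000; at K = 2 it is 1.3125 ≥ 1.0000.
So the minimum punishment length is K = 2.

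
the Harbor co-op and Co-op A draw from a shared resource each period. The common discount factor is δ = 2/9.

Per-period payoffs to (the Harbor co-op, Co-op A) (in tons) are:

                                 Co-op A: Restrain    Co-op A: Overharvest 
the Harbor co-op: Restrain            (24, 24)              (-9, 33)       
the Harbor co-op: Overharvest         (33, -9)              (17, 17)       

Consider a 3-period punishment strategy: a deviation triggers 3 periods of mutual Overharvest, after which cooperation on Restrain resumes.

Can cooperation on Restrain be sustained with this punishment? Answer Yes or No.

No

IC: δ+…+δ^3 ≥ (33−24)/(24−17) = 9/7.
At δ = 2/9: partial sum = 0.2826 < 1.2857. Cooperation not sustainable.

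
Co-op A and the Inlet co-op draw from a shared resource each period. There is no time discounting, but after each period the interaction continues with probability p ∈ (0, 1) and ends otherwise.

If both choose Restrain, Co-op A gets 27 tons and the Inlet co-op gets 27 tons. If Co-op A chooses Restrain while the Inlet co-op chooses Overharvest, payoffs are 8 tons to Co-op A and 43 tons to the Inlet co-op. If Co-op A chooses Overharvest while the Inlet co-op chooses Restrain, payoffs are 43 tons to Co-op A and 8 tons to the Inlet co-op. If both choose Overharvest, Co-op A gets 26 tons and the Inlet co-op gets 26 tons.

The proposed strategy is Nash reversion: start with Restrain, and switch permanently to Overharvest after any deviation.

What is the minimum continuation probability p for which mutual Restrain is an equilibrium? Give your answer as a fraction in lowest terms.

16/17

With no time discounting, the continuation probability p plays the role of the discount factor.
Grim-trigger IC: 27/(1−p) ≥ 43 + 26p/(1−p) ⇒ p ≥ (43−27)/(43−26) = 16/17.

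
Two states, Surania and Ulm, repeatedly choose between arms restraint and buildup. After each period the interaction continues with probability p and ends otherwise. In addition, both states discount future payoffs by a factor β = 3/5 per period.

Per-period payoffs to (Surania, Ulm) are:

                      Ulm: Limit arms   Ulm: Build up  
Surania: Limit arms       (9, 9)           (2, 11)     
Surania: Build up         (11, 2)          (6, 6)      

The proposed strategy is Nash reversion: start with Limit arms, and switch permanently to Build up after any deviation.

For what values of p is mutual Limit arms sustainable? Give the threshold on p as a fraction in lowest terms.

With continuation probability p and discount β, the effective per-period discount factor is βp.
Grim-trigger IC: βp ≥ (11−9)/(11−6) = 2/5.
So p ≥ (2/5)/(3/5) = 2/3.

2/3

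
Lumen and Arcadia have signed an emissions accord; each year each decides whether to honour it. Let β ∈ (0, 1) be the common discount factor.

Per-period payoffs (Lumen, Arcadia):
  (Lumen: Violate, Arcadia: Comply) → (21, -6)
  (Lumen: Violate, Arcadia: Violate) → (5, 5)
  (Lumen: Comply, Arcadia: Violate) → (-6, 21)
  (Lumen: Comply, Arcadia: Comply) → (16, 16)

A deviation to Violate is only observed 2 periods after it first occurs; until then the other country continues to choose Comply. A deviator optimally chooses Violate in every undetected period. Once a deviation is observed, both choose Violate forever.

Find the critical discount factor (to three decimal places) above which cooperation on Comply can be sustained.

The best deviation is to choose Violate for all 2 undetected periods, earning 21 each, then 5 forever once detected.
Deviation value: 21(1−β^2)/(1−β) + 5β^2/(1−β); cooperation value: 16/(1−β).
IC: 16 ≥ 21(1−β^2) + 5β^2 = 21 − 16β^2.
So β^2 ≥ 5/16, giving β ≥ (5/16)^(1/2) ≈ 0.559.

0.559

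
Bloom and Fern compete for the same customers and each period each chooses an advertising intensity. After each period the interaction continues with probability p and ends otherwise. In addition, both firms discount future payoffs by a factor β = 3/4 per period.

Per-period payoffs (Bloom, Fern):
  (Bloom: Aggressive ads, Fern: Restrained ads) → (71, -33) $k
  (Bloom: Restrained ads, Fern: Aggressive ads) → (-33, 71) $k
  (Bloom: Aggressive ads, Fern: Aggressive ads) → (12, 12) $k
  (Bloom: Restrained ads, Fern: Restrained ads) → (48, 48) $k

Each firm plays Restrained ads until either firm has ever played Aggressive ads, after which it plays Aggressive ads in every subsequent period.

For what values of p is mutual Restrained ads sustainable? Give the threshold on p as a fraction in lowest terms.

92/177

Expected continuation weight on next period's payoff is β·p = 3/4·p, which plays the role of the discount factor.
Cooperation requires 3/4·p ≥ (71−48)/(71−12) = 23/59, hence p ≥ 92/177.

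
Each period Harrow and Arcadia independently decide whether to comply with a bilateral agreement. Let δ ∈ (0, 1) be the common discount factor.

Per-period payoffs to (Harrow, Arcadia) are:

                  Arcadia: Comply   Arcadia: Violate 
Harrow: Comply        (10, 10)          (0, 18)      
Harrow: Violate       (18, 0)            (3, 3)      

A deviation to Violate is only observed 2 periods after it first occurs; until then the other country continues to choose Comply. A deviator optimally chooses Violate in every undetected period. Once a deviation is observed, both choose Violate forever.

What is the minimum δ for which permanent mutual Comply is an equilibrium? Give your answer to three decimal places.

0.730

Deviating for the 2 undetected periods gains 18−10 = 8 per period over cooperation, then loses 10−3 = 7 per period forever once punishment starts.
Gain: 8(1 + δ + … + δ^1); loss: 7·δ^2/(1−δ).
No profitable deviation ⇔ 8(1−δ^2) ≤ 7·δ^2, i.e. δ^2 ≥ 8/(8+7) = 8/15.
Hence δ ≥ (8/15)^(1/2) ≈ 0.730.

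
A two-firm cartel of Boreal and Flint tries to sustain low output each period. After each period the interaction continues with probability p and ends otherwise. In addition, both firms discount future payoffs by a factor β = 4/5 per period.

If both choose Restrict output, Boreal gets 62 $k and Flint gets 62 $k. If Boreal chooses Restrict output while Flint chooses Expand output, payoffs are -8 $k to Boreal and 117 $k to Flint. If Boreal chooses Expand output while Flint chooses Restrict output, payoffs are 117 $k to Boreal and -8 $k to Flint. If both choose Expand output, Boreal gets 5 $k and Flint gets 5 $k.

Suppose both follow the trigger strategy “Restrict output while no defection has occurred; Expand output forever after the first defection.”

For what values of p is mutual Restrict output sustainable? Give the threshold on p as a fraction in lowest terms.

With continuation probability p and discount β, the effective per-period discount factor is βp.
Grim-trigger IC: βp ≥ (117−62)/(117−5) = 55/112.
So p ≥ (55/112)/(4/5) = 275/448.

275/448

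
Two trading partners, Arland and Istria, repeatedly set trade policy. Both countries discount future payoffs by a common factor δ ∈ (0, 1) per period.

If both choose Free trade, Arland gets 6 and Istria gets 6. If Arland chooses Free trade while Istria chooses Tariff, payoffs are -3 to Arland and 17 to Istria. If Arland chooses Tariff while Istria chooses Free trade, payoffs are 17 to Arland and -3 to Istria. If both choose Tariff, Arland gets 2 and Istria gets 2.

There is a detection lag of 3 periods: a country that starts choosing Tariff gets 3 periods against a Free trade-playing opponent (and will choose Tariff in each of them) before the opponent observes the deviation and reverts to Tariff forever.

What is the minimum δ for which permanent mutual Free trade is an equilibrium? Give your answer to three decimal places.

0.902

The best deviation is to choose Tariff for all 3 undetected periods, earning 17 each, then 2 forever once detected.
Deviation value: 17(1−δ^3)/(1−δ) + 2δ^3/(1−δ); cooperation value: 6/(1−δ).
IC: 6 ≥ 17(1−δ^3) + 2δ^3 = 17 − 15δ^3.
So δ^3 ≥ 11/15, giving δ ≥ (11/15)^(1/3) ≈ 0.902.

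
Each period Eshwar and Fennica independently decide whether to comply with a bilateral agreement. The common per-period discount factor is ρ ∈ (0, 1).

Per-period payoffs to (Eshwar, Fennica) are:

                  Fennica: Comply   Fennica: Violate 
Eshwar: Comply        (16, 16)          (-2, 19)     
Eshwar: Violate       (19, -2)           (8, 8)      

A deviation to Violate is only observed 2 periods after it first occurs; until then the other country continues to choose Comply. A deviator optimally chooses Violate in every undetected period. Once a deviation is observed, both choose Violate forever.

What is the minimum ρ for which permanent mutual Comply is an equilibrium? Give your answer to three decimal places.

The best deviation is to choose Violate for all 2 undetected periods, earning 19 each, then 8 forever once detected.
Deviation value: 19(1−ρ^2)/(1−ρ) + 8ρ^2/(1−ρ); cooperation value: 16/(1−ρ).
IC: 16 ≥ 19(1−ρ^2) + 8ρ^2 = 19 − 11ρ^2.
So ρ^2 ≥ 3/11, giving ρ ≥ (3/11)^(1/2) ≈ 0.522.

0.522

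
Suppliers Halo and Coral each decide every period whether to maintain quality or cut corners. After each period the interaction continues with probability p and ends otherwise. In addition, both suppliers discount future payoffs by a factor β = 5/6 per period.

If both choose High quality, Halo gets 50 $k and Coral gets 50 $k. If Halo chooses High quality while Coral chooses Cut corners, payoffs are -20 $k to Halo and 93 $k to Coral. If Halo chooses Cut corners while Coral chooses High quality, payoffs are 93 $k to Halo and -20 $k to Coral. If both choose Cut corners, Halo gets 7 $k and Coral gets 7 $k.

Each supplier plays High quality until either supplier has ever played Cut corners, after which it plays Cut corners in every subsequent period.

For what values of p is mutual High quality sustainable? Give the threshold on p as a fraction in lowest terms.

3/5

Expected continuation weight on next period's payoff is β·p = 5/6·p, which plays the role of the discount factor.
Cooperation requires 5/6·p ≥ (93−50)/(93−7) = 1/2, hence p ≥ 3/5.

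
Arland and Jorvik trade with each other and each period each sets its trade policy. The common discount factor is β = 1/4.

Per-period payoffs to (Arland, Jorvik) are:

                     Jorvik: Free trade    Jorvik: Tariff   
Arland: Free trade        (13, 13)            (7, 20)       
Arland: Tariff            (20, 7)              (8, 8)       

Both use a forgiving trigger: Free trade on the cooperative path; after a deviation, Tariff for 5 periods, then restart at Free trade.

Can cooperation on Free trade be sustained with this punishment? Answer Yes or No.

A one-shot deviation gives 20 now, then 8 for 5 periods, then back to 13.
Gain from deviating: (20−13) today; loss: (13−8) in each of the next 5 periods.
No-deviation condition: (13−8)(β+…+β^5) ≥ 20−13, i.e. β+…+β^5 ≥ 7/5.
At β = 1/4: β+…+β^5 = 0.3330 < 1.4000.
So cooperation is not sustainable.

No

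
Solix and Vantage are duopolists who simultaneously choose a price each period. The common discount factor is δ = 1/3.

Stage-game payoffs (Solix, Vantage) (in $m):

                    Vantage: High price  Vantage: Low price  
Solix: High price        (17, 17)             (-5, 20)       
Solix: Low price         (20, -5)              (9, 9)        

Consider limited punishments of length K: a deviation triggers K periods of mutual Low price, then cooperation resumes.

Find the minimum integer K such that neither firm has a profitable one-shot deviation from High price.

2

No profitable deviation requires (17−9)(δ+…+δ^K) ≥ 20−17, i.e. δ+…+δ^K ≥ 3/8 ≈ 0.3750.
With δ = 1/3, the partial sums are K=1: 0.3333, K=2: 0.4444.
K = 2 is the first length at which the sum reaches 0.3750.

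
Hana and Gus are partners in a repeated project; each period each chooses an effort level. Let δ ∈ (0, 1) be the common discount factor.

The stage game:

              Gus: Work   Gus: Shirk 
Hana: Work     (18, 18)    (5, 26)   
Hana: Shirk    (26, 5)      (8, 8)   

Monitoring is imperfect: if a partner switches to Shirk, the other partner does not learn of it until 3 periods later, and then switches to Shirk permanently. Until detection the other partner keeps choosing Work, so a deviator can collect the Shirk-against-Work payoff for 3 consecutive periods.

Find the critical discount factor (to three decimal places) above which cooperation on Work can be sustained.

A deviator earns 26 for 3 periods, then 8 forever; cooperating earns 18 forever. Multiplying the IC by (1−δ):
18 ≥ 26(1−δ^3) + 8δ^3, so 18·δ^3 ≥ 8 and δ^3 ≥ 4/9.
δ ≥ (4/9)^(1/3) ≈ 0.763.

0.763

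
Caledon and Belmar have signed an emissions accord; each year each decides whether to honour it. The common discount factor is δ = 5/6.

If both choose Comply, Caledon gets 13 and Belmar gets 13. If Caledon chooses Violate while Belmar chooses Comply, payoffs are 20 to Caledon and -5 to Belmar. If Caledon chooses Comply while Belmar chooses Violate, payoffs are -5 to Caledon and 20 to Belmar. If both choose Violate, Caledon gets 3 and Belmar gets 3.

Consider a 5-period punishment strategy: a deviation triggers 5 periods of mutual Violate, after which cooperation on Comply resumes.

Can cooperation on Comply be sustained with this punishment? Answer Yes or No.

IC: δ+…+δ^5 ≥ (20−13)/(13−3) = 7/10.
At δ = 5/6: partial sum = 2.9906 ≥ 0.7000. Cooperation sustainable.

Yes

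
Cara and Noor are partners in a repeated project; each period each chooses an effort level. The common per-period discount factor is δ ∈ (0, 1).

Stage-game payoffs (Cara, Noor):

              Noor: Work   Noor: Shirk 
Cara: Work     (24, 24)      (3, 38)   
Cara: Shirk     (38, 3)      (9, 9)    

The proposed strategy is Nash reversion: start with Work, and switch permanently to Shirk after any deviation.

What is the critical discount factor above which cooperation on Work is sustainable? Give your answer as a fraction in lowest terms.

14/29

Cooperation forever yields 24 each period: 24/(1−δ).
Deviating yields 38 once, then 9 forever: 38 + 9δ/(1−δ).
No profitable deviation requires 24/(1−δ) ≥ 38 + 9δ/(1−δ).
Multiplying by (1−δ): 24 ≥ 38(1−δ) + 9δ = 38 − 29δ.
So 29δ ≥ 14, i.e. δ ≥ 14/29.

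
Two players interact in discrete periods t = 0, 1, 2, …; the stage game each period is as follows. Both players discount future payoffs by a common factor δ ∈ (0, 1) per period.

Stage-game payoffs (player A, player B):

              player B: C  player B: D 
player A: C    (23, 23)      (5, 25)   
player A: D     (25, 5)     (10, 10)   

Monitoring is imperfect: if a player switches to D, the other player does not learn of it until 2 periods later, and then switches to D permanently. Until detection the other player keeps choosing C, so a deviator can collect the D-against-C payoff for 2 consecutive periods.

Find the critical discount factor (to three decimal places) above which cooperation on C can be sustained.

The best deviation is to choose D for all 2 undetected periods, earning 25 each, then 10 forever once detected.
Deviation value: 25(1−δ^2)/(1−δ) + 10δ^2/(1−δ); cooperation value: 23/(1−δ).
IC: 23 ≥ 25(1−δ^2) + 10δ^2 = 25 − 15δ^2.
So δ^2 ≥ 2/15, giving δ ≥ (2/15)^(1/2) ≈ 0.365.

0.365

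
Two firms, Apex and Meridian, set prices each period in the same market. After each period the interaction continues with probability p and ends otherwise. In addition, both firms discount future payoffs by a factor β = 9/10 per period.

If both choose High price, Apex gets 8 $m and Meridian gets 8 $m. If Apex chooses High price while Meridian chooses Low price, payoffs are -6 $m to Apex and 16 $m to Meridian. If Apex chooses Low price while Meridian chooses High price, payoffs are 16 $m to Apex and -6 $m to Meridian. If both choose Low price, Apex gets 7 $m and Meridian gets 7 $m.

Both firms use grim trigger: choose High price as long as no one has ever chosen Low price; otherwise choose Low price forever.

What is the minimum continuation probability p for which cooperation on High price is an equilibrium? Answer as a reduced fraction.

With continuation probability p and discount β, the effective per-period discount factor is βp.
Grim-trigger IC: βp ≥ (16−8)/(16−7) = 8/9.
So p ≥ (8/9)/(9/10) = 80/81.

80/81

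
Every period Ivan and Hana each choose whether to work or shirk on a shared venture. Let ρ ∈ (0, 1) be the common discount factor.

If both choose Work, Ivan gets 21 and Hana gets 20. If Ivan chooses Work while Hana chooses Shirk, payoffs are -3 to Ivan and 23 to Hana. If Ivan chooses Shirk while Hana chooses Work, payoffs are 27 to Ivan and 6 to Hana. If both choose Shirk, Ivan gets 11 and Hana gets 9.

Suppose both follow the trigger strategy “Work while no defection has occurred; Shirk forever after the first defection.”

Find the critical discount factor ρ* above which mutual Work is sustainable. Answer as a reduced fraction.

For Ivan: deviation gain 27−21 = 6, per-period punishment loss 21−11 = 10. IC gives ρ ≥ 6/16 = 3/8.
For Hana: gain 3, loss 11 per period, so ρ ≥ 3/14.
The tighter constraint is Ivan's, so cooperation needs ρ ≥ 3/8.

3/8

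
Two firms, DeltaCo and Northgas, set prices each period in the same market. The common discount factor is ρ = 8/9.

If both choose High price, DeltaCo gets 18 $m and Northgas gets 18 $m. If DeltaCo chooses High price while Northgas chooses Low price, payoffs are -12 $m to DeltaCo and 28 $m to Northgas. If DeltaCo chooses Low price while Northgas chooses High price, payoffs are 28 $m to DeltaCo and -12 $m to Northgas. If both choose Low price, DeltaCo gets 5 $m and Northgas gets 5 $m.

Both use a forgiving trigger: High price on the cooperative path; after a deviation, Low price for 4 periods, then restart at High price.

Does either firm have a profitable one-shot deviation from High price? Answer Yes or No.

Comparing payoff streams over the 5 periods until play realigns: cooperate → 18(1+ρ+…+ρ^4); deviate → 28 + 5(ρ+…+ρ^4).
Cooperation is sustained iff (18−5)(ρ+…+ρ^4) ≥ 28−18.
ρ+…+ρ^4 = 8/9·(1−(8/9)^4)/(1−8/9) = 3.0056, and (28−18)/(18−5) = 0.7692.
3.0056 ≥ 0.7692, so cooperation is sustainable.

No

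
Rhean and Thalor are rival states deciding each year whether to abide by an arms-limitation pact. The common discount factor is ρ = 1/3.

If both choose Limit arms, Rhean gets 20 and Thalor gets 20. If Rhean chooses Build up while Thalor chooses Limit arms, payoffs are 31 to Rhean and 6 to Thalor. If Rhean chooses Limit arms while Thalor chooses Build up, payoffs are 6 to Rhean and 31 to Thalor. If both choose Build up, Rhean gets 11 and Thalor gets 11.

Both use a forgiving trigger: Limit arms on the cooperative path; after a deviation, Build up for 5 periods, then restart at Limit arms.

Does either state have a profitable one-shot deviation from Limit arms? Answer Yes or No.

A one-shot deviation gives 31 now, then 11 for 5 periods, then back to 20.
Gain from deviating: (31−20) today; loss: (20−11) in each of the next 5 periods.
No-deviation condition: (20−11)(ρ+…+ρ^5) ≥ 31−20, i.e. ρ+…+ρ^5 ≥ 11/9.
At ρ = 1/3: ρ+…+ρ^5 = 0.4979 < 1.2222.
So cooperation is not sustainable.

Yes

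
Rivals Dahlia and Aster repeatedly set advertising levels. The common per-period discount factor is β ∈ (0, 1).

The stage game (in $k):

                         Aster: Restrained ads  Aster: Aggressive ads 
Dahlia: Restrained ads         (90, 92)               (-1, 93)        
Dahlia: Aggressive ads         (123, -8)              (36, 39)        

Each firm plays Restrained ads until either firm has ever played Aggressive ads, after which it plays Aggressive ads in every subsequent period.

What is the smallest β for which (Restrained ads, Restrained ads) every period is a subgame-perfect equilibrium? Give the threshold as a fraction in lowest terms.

11/29

For Dahlia: deviation gain 123−90 = 33, per-period punishment loss 90−36 = 54. IC gives β ≥ 33/87 = 11/29.
For Aster: gain 1, loss 53 per period, so β ≥ 1/54.
The tighter constraint is Dahlia's, so cooperation needs β ≥ 11/29.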